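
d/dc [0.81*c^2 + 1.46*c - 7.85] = 1.62*c + 1.46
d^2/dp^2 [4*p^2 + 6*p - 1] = 8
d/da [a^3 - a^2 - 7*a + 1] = 3*a^2 - 2*a - 7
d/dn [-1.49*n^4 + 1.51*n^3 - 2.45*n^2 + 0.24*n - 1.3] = -5.96*n^3 + 4.53*n^2 - 4.9*n + 0.24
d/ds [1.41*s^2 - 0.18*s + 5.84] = 2.82*s - 0.18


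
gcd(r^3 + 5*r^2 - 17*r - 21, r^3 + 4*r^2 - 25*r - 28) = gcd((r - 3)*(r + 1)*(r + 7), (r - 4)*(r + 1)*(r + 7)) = r^2 + 8*r + 7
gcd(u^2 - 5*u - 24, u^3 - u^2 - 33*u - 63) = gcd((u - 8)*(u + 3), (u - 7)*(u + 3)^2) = u + 3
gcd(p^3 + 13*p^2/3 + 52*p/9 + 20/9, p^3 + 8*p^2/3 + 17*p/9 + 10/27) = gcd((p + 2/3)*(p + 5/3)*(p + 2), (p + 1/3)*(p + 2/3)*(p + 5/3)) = p^2 + 7*p/3 + 10/9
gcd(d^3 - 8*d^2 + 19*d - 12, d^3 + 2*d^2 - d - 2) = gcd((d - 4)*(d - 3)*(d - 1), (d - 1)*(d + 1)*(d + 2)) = d - 1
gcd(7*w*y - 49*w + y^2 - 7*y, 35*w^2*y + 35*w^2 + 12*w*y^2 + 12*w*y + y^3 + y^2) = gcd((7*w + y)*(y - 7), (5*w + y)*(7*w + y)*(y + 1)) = 7*w + y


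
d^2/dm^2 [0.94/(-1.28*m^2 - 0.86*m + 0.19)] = (3.080192*m^2 + 2.069504*m - 0.94*(2.56*m + 0.86)*(5.12*m + 1.72) - 0.457216)/(1.28*m^2 + 0.86*m - 0.19)^3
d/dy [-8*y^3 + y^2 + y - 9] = -24*y^2 + 2*y + 1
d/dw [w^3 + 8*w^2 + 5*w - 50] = 3*w^2 + 16*w + 5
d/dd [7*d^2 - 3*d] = 14*d - 3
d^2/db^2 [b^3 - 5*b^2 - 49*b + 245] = 6*b - 10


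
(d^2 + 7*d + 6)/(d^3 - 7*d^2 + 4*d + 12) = (d + 6)/(d^2 - 8*d + 12)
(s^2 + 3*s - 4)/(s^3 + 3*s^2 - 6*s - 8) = (s - 1)/(s^2 - s - 2)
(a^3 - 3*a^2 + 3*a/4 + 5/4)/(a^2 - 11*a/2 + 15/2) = (2*a^2 - a - 1)/(2*(a - 3))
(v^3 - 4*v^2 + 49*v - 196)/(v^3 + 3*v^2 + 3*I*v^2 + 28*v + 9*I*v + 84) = (v^2 - v*(4 + 7*I) + 28*I)/(v^2 + v*(3 - 4*I) - 12*I)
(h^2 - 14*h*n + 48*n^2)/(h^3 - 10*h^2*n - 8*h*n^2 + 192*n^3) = 1/(h + 4*n)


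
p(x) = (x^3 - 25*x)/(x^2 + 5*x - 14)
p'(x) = (-2*x - 5)*(x^3 - 25*x)/(x^2 + 5*x - 14)^2 + (3*x^2 - 25)/(x^2 + 5*x - 14)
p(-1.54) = -1.80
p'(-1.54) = 0.75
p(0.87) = 2.37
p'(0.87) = 4.35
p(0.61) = 1.42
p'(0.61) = 3.09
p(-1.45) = -1.73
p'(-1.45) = 0.79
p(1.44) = 6.99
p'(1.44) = 15.62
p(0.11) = 0.20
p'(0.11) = 1.94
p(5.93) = 1.19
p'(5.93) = 1.19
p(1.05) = 3.28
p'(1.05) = 5.88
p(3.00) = -4.80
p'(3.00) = 5.48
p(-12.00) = -20.40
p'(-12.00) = 0.28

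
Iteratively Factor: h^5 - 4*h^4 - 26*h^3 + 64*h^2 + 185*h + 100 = (h + 1)*(h^4 - 5*h^3 - 21*h^2 + 85*h + 100) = (h + 1)*(h + 4)*(h^3 - 9*h^2 + 15*h + 25) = (h - 5)*(h + 1)*(h + 4)*(h^2 - 4*h - 5) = (h - 5)^2*(h + 1)*(h + 4)*(h + 1)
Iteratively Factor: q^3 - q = (q)*(q^2 - 1) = q*(q + 1)*(q - 1)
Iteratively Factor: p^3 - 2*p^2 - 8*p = (p - 4)*(p^2 + 2*p) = (p - 4)*(p + 2)*(p)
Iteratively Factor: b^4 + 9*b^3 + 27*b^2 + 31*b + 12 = (b + 1)*(b^3 + 8*b^2 + 19*b + 12) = (b + 1)*(b + 4)*(b^2 + 4*b + 3) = (b + 1)^2*(b + 4)*(b + 3)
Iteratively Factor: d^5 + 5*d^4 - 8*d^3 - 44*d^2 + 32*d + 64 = (d + 1)*(d^4 + 4*d^3 - 12*d^2 - 32*d + 64) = (d - 2)*(d + 1)*(d^3 + 6*d^2 - 32) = (d - 2)*(d + 1)*(d + 4)*(d^2 + 2*d - 8) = (d - 2)^2*(d + 1)*(d + 4)*(d + 4)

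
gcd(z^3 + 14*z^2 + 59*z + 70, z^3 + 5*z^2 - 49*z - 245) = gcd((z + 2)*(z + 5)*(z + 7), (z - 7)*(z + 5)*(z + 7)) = z^2 + 12*z + 35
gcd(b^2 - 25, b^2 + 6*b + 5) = b + 5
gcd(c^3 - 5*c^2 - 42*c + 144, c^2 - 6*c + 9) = c - 3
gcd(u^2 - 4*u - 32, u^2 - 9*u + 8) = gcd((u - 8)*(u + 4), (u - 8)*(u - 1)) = u - 8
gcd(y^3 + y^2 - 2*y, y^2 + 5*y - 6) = y - 1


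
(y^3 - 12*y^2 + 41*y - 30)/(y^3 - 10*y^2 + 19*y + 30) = (y - 1)/(y + 1)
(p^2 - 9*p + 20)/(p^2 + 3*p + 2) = (p^2 - 9*p + 20)/(p^2 + 3*p + 2)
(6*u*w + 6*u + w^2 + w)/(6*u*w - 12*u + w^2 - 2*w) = (w + 1)/(w - 2)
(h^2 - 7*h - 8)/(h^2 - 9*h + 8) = (h + 1)/(h - 1)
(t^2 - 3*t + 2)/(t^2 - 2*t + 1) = (t - 2)/(t - 1)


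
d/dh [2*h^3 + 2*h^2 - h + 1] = 6*h^2 + 4*h - 1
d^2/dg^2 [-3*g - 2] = 0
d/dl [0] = 0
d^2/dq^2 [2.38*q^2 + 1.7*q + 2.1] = 4.76000000000000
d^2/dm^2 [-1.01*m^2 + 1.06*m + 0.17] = -2.02000000000000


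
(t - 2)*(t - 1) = t^2 - 3*t + 2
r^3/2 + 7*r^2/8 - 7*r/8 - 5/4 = (r/2 + 1)*(r - 5/4)*(r + 1)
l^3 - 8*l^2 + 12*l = l*(l - 6)*(l - 2)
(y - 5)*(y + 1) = y^2 - 4*y - 5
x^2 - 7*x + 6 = (x - 6)*(x - 1)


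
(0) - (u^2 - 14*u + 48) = -u^2 + 14*u - 48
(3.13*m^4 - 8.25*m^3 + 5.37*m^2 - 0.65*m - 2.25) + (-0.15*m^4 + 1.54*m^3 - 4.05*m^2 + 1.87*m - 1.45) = 2.98*m^4 - 6.71*m^3 + 1.32*m^2 + 1.22*m - 3.7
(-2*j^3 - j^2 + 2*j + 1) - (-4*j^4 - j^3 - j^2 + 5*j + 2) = 4*j^4 - j^3 - 3*j - 1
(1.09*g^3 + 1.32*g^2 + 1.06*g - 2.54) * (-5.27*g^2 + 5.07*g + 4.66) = -5.7443*g^5 - 1.4301*g^4 + 6.1856*g^3 + 24.9112*g^2 - 7.9382*g - 11.8364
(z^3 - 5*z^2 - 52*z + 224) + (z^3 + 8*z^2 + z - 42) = 2*z^3 + 3*z^2 - 51*z + 182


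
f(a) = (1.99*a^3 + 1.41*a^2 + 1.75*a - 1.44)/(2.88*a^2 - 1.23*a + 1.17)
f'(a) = (1.23 - 5.76*a)*(1.99*a^3 + 1.41*a^2 + 1.75*a - 1.44)/(2.88*a^2 - 1.23*a + 1.17)^2 + (5.97*a^2 + 2.82*a + 1.75)/(2.88*a^2 - 1.23*a + 1.17)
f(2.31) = 2.53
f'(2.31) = 0.70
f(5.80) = 4.89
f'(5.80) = 0.68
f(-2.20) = -1.10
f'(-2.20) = 0.51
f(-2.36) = -1.19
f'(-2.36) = 0.53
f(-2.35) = -1.18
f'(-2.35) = 0.53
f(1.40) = 1.81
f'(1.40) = 0.98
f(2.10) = 2.38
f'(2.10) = 0.72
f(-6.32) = -3.70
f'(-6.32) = 0.67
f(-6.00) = -3.48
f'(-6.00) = 0.67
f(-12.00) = -7.57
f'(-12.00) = 0.69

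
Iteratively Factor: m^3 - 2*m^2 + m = (m - 1)*(m^2 - m) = (m - 1)^2*(m)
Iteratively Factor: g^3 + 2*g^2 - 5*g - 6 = (g + 1)*(g^2 + g - 6) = (g - 2)*(g + 1)*(g + 3)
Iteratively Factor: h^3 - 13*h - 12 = (h - 4)*(h^2 + 4*h + 3) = (h - 4)*(h + 3)*(h + 1)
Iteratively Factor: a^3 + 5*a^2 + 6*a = (a + 2)*(a^2 + 3*a) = (a + 2)*(a + 3)*(a)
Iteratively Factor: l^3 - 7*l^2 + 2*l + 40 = (l + 2)*(l^2 - 9*l + 20) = (l - 5)*(l + 2)*(l - 4)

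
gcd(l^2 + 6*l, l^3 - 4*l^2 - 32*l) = l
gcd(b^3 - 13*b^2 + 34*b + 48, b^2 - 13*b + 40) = b - 8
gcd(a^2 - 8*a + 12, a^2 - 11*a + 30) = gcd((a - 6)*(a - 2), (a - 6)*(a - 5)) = a - 6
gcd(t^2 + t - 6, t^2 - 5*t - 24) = t + 3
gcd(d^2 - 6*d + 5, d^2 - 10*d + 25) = d - 5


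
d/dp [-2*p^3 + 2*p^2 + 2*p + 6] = -6*p^2 + 4*p + 2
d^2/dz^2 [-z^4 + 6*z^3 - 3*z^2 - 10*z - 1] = -12*z^2 + 36*z - 6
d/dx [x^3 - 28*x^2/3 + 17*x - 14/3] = 3*x^2 - 56*x/3 + 17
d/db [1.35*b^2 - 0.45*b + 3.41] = 2.7*b - 0.45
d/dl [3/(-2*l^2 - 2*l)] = 3*(2*l + 1)/(2*l^2*(l + 1)^2)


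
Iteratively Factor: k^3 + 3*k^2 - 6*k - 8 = (k + 4)*(k^2 - k - 2) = (k - 2)*(k + 4)*(k + 1)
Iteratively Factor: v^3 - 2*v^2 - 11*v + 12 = (v + 3)*(v^2 - 5*v + 4) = (v - 1)*(v + 3)*(v - 4)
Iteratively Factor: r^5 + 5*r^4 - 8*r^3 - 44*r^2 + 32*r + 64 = (r + 4)*(r^4 + r^3 - 12*r^2 + 4*r + 16) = (r - 2)*(r + 4)*(r^3 + 3*r^2 - 6*r - 8) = (r - 2)*(r + 4)^2*(r^2 - r - 2) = (r - 2)*(r + 1)*(r + 4)^2*(r - 2)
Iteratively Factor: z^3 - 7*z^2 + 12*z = (z)*(z^2 - 7*z + 12) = z*(z - 4)*(z - 3)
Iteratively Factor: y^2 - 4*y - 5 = (y + 1)*(y - 5)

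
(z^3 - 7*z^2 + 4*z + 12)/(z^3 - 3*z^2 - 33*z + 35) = (z^3 - 7*z^2 + 4*z + 12)/(z^3 - 3*z^2 - 33*z + 35)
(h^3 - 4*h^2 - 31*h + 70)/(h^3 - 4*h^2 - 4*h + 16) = (h^2 - 2*h - 35)/(h^2 - 2*h - 8)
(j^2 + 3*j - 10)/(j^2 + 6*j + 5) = (j - 2)/(j + 1)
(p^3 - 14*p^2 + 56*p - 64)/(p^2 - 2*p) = p - 12 + 32/p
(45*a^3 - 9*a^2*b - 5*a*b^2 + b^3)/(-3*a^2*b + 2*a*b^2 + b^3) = (-15*a^2 + 8*a*b - b^2)/(b*(a - b))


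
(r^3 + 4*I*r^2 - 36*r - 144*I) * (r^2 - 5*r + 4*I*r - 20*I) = r^5 - 5*r^4 + 8*I*r^4 - 52*r^3 - 40*I*r^3 + 260*r^2 - 288*I*r^2 + 576*r + 1440*I*r - 2880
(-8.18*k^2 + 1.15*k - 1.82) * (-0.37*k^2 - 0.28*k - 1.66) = 3.0266*k^4 + 1.8649*k^3 + 13.9302*k^2 - 1.3994*k + 3.0212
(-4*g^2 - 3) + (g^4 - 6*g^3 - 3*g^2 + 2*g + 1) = g^4 - 6*g^3 - 7*g^2 + 2*g - 2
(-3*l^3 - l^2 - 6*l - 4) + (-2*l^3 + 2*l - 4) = -5*l^3 - l^2 - 4*l - 8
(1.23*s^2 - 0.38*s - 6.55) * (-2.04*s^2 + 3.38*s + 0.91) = -2.5092*s^4 + 4.9326*s^3 + 13.1969*s^2 - 22.4848*s - 5.9605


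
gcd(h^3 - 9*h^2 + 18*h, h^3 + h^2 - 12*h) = h^2 - 3*h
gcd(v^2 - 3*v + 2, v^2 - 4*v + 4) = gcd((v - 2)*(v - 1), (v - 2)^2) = v - 2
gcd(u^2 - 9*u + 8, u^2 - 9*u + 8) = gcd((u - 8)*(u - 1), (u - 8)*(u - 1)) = u^2 - 9*u + 8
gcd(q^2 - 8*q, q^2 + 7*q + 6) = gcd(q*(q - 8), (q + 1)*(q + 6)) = 1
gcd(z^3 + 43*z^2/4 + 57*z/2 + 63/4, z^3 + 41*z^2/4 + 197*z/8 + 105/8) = z^2 + 31*z/4 + 21/4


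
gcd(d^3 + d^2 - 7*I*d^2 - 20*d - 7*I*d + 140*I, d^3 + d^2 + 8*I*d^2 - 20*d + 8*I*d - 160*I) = d^2 + d - 20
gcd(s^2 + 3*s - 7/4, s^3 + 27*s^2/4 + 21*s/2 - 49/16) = s + 7/2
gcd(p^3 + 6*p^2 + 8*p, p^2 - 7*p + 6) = 1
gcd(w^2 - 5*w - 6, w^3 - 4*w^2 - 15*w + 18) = w - 6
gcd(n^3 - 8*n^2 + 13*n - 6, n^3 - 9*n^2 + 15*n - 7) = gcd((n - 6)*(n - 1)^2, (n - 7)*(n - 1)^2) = n^2 - 2*n + 1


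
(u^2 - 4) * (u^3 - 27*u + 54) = u^5 - 31*u^3 + 54*u^2 + 108*u - 216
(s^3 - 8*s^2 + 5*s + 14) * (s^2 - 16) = s^5 - 8*s^4 - 11*s^3 + 142*s^2 - 80*s - 224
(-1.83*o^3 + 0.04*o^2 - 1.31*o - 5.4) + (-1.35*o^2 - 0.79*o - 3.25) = -1.83*o^3 - 1.31*o^2 - 2.1*o - 8.65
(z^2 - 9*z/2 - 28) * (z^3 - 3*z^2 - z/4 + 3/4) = z^5 - 15*z^4/2 - 59*z^3/4 + 687*z^2/8 + 29*z/8 - 21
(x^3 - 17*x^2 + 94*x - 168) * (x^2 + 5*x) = x^5 - 12*x^4 + 9*x^3 + 302*x^2 - 840*x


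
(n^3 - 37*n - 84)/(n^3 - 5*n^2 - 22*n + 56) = (n + 3)/(n - 2)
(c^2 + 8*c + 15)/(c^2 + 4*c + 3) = (c + 5)/(c + 1)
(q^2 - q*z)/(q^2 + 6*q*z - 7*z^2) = q/(q + 7*z)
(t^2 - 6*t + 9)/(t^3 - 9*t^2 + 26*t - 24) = (t - 3)/(t^2 - 6*t + 8)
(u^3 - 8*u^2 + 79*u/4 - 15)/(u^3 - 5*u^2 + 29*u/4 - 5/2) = (2*u^2 - 11*u + 12)/(2*u^2 - 5*u + 2)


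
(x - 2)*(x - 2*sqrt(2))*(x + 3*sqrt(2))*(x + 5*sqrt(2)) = x^4 - 2*x^3 + 6*sqrt(2)*x^3 - 12*sqrt(2)*x^2 - 2*x^2 - 60*sqrt(2)*x + 4*x + 120*sqrt(2)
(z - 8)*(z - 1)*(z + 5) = z^3 - 4*z^2 - 37*z + 40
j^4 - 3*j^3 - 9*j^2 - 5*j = j*(j - 5)*(j + 1)^2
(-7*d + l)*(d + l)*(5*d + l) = -35*d^3 - 37*d^2*l - d*l^2 + l^3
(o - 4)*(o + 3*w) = o^2 + 3*o*w - 4*o - 12*w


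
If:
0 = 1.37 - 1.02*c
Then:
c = 1.34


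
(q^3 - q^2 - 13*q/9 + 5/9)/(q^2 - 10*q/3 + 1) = (3*q^2 - 2*q - 5)/(3*(q - 3))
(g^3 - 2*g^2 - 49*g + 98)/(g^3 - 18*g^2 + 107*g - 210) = (g^2 + 5*g - 14)/(g^2 - 11*g + 30)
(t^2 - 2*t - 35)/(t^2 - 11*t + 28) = (t + 5)/(t - 4)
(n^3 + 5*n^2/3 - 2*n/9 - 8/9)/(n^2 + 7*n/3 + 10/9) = (9*n^3 + 15*n^2 - 2*n - 8)/(9*n^2 + 21*n + 10)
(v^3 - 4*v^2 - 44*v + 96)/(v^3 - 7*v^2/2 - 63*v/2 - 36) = 2*(v^2 + 4*v - 12)/(2*v^2 + 9*v + 9)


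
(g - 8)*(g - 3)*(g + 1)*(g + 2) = g^4 - 8*g^3 - 7*g^2 + 50*g + 48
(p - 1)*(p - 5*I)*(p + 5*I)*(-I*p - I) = -I*p^4 - 24*I*p^2 + 25*I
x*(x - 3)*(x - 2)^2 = x^4 - 7*x^3 + 16*x^2 - 12*x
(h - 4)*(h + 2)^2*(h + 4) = h^4 + 4*h^3 - 12*h^2 - 64*h - 64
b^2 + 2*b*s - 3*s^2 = (b - s)*(b + 3*s)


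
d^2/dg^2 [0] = 0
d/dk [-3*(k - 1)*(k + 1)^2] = 3*(1 - 3*k)*(k + 1)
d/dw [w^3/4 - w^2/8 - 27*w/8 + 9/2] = 3*w^2/4 - w/4 - 27/8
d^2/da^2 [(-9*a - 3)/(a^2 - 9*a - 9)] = 6*((2*a - 9)^2*(3*a + 1) + (9*a - 26)*(-a^2 + 9*a + 9))/(-a^2 + 9*a + 9)^3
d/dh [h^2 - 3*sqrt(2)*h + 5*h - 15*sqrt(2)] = 2*h - 3*sqrt(2) + 5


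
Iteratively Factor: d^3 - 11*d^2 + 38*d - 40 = (d - 2)*(d^2 - 9*d + 20) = (d - 4)*(d - 2)*(d - 5)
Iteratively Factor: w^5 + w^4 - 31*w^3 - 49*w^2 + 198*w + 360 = (w + 3)*(w^4 - 2*w^3 - 25*w^2 + 26*w + 120) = (w - 5)*(w + 3)*(w^3 + 3*w^2 - 10*w - 24) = (w - 5)*(w - 3)*(w + 3)*(w^2 + 6*w + 8) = (w - 5)*(w - 3)*(w + 2)*(w + 3)*(w + 4)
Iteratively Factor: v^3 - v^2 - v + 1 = (v + 1)*(v^2 - 2*v + 1) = (v - 1)*(v + 1)*(v - 1)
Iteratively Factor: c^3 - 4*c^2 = (c)*(c^2 - 4*c) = c^2*(c - 4)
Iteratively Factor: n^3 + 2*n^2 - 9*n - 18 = (n - 3)*(n^2 + 5*n + 6) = (n - 3)*(n + 2)*(n + 3)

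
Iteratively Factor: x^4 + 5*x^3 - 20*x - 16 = (x + 4)*(x^3 + x^2 - 4*x - 4) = (x + 2)*(x + 4)*(x^2 - x - 2) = (x + 1)*(x + 2)*(x + 4)*(x - 2)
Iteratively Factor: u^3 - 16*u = (u + 4)*(u^2 - 4*u) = (u - 4)*(u + 4)*(u)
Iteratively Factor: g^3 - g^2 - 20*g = (g - 5)*(g^2 + 4*g) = g*(g - 5)*(g + 4)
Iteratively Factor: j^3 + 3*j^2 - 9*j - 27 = (j + 3)*(j^2 - 9) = (j + 3)^2*(j - 3)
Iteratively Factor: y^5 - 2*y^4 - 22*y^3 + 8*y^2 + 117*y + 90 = (y + 2)*(y^4 - 4*y^3 - 14*y^2 + 36*y + 45) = (y - 3)*(y + 2)*(y^3 - y^2 - 17*y - 15) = (y - 5)*(y - 3)*(y + 2)*(y^2 + 4*y + 3) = (y - 5)*(y - 3)*(y + 2)*(y + 3)*(y + 1)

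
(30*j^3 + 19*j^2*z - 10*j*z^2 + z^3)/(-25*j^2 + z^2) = (-6*j^2 - 5*j*z + z^2)/(5*j + z)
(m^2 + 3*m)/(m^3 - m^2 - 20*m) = (m + 3)/(m^2 - m - 20)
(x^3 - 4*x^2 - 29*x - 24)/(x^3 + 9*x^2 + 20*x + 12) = (x^2 - 5*x - 24)/(x^2 + 8*x + 12)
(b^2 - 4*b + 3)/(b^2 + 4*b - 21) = (b - 1)/(b + 7)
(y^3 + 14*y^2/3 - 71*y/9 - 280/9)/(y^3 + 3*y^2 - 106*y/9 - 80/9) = (3*y + 7)/(3*y + 2)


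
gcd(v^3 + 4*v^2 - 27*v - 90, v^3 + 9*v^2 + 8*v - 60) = v + 6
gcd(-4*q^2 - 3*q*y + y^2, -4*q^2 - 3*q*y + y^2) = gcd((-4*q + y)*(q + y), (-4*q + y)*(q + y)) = -4*q^2 - 3*q*y + y^2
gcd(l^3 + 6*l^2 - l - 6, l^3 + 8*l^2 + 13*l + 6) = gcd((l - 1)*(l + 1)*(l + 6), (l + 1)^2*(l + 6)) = l^2 + 7*l + 6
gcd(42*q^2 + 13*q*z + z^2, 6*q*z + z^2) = 6*q + z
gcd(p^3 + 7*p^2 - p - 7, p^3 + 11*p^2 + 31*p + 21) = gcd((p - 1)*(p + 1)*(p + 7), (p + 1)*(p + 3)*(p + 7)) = p^2 + 8*p + 7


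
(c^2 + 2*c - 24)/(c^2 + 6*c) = (c - 4)/c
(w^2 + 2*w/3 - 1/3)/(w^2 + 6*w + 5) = (w - 1/3)/(w + 5)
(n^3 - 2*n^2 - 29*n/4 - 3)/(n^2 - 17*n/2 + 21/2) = (4*n^3 - 8*n^2 - 29*n - 12)/(2*(2*n^2 - 17*n + 21))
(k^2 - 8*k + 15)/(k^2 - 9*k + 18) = (k - 5)/(k - 6)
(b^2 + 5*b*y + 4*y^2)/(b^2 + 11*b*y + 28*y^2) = (b + y)/(b + 7*y)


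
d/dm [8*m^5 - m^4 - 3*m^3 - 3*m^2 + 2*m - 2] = 40*m^4 - 4*m^3 - 9*m^2 - 6*m + 2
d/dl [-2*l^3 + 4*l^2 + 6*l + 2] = -6*l^2 + 8*l + 6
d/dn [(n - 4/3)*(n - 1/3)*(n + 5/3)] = 3*n^2 - 7/3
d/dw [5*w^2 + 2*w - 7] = 10*w + 2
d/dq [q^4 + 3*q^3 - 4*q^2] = q*(4*q^2 + 9*q - 8)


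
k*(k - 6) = k^2 - 6*k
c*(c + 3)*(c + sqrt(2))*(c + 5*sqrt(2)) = c^4 + 3*c^3 + 6*sqrt(2)*c^3 + 10*c^2 + 18*sqrt(2)*c^2 + 30*c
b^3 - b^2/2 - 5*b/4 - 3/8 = (b - 3/2)*(b + 1/2)^2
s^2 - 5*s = s*(s - 5)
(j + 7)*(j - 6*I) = j^2 + 7*j - 6*I*j - 42*I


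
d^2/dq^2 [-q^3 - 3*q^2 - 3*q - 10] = -6*q - 6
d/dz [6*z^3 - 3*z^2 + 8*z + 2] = 18*z^2 - 6*z + 8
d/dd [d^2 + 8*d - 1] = 2*d + 8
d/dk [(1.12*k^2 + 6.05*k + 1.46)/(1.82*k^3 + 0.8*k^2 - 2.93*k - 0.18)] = (-2.0384*k^4 - 22.022*k^3 - 16.0932*k^2 - 2.7392*k + 3.1888)/(3.3124*k^6 + 2.912*k^5 - 10.0252*k^4 - 5.3432*k^3 + 8.2969*k^2 + 1.0548*k + 0.0324)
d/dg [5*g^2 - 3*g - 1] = 10*g - 3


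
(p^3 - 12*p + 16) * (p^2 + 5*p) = p^5 + 5*p^4 - 12*p^3 - 44*p^2 + 80*p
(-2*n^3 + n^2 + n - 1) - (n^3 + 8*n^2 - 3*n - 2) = -3*n^3 - 7*n^2 + 4*n + 1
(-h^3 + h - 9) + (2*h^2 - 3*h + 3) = -h^3 + 2*h^2 - 2*h - 6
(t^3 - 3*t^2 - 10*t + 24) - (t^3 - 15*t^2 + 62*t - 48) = 12*t^2 - 72*t + 72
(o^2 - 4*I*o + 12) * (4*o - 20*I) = 4*o^3 - 36*I*o^2 - 32*o - 240*I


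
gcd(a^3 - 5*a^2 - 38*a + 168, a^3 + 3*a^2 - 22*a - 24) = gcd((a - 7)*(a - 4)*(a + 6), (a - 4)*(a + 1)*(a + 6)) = a^2 + 2*a - 24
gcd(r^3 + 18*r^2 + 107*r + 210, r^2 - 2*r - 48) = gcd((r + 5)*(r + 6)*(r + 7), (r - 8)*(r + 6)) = r + 6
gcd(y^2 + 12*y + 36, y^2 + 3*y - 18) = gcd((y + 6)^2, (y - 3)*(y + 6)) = y + 6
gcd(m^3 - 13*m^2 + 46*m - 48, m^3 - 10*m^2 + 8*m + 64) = m - 8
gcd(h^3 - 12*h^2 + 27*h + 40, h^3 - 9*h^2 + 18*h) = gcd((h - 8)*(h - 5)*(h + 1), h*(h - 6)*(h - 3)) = 1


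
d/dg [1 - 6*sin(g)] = -6*cos(g)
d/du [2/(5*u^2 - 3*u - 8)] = 2*(3 - 10*u)/(-5*u^2 + 3*u + 8)^2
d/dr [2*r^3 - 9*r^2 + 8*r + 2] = 6*r^2 - 18*r + 8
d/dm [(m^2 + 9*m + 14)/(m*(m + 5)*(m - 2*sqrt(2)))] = (-m^4 - 18*m^3 - 87*m^2 + 8*sqrt(2)*m^2 - 140*m + 56*sqrt(2)*m + 140*sqrt(2))/(m^2*(m^4 - 4*sqrt(2)*m^3 + 10*m^3 - 40*sqrt(2)*m^2 + 33*m^2 - 100*sqrt(2)*m + 80*m + 200))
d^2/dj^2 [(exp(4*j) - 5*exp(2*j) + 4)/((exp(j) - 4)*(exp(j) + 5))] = (4*exp(7*j) + 11*exp(6*j) - 231*exp(5*j) - 455*exp(4*j) + 6011*exp(3*j) + 312*exp(2*j) - 7676*exp(j) + 80)*exp(j)/(exp(6*j) + 3*exp(5*j) - 57*exp(4*j) - 119*exp(3*j) + 1140*exp(2*j) + 1200*exp(j) - 8000)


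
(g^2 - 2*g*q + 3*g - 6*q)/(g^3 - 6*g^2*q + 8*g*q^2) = (-g - 3)/(g*(-g + 4*q))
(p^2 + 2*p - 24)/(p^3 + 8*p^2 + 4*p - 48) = (p - 4)/(p^2 + 2*p - 8)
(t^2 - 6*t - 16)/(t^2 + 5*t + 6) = (t - 8)/(t + 3)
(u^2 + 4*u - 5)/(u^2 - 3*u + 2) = (u + 5)/(u - 2)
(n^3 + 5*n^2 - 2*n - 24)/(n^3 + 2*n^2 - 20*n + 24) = (n^2 + 7*n + 12)/(n^2 + 4*n - 12)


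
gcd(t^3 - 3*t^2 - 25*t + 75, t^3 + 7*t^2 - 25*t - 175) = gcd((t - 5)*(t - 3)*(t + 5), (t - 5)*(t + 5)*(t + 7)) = t^2 - 25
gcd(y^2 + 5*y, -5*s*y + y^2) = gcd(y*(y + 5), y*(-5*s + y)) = y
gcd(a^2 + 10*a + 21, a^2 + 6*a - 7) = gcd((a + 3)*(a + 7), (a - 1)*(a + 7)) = a + 7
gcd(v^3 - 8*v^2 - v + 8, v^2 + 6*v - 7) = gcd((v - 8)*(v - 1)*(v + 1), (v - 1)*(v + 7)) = v - 1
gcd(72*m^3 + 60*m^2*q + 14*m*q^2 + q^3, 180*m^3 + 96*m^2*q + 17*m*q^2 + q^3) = 36*m^2 + 12*m*q + q^2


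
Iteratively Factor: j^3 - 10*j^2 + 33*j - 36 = (j - 3)*(j^2 - 7*j + 12) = (j - 4)*(j - 3)*(j - 3)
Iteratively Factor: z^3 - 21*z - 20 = (z - 5)*(z^2 + 5*z + 4) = (z - 5)*(z + 4)*(z + 1)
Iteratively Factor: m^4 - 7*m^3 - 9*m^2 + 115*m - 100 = (m - 1)*(m^3 - 6*m^2 - 15*m + 100) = (m - 5)*(m - 1)*(m^2 - m - 20) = (m - 5)^2*(m - 1)*(m + 4)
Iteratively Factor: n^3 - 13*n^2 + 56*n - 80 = (n - 5)*(n^2 - 8*n + 16) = (n - 5)*(n - 4)*(n - 4)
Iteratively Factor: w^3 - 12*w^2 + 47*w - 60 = (w - 3)*(w^2 - 9*w + 20) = (w - 4)*(w - 3)*(w - 5)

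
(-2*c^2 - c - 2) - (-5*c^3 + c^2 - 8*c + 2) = 5*c^3 - 3*c^2 + 7*c - 4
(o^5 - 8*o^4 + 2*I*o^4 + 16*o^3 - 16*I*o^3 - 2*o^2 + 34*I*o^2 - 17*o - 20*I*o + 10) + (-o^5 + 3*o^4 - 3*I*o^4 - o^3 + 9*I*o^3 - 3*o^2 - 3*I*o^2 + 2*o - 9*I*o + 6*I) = -5*o^4 - I*o^4 + 15*o^3 - 7*I*o^3 - 5*o^2 + 31*I*o^2 - 15*o - 29*I*o + 10 + 6*I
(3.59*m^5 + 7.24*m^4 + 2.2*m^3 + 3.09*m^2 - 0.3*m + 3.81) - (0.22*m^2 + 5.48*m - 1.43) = 3.59*m^5 + 7.24*m^4 + 2.2*m^3 + 2.87*m^2 - 5.78*m + 5.24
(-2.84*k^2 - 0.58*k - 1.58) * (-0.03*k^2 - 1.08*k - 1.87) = 0.0852*k^4 + 3.0846*k^3 + 5.9846*k^2 + 2.791*k + 2.9546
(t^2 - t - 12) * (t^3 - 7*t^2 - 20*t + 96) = t^5 - 8*t^4 - 25*t^3 + 200*t^2 + 144*t - 1152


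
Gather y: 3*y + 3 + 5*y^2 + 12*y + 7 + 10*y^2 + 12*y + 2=15*y^2 + 27*y + 12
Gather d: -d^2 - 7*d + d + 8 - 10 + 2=-d^2 - 6*d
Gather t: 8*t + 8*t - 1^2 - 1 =16*t - 2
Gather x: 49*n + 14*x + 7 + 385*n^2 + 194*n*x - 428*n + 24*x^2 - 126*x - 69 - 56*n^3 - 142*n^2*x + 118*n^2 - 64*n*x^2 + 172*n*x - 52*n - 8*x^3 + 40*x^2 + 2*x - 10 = -56*n^3 + 503*n^2 - 431*n - 8*x^3 + x^2*(64 - 64*n) + x*(-142*n^2 + 366*n - 110) - 72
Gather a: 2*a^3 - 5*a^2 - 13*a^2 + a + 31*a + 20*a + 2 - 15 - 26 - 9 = 2*a^3 - 18*a^2 + 52*a - 48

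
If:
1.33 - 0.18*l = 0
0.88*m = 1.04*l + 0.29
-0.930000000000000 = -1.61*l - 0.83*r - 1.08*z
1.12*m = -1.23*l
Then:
No Solution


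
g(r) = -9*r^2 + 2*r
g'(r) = 2 - 18*r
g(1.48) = -16.75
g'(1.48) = -24.64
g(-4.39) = -182.23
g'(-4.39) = 81.02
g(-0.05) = -0.12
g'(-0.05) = 2.90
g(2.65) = -57.90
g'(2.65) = -45.70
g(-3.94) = -147.59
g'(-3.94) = 72.92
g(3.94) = -131.83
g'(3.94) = -68.92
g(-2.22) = -48.80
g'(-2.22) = 41.96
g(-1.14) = -13.98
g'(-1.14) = 22.52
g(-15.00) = -2055.00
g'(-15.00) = 272.00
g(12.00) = -1272.00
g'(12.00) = -214.00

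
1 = 1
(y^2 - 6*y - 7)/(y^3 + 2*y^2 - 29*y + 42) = (y^2 - 6*y - 7)/(y^3 + 2*y^2 - 29*y + 42)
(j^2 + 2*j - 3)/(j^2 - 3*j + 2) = (j + 3)/(j - 2)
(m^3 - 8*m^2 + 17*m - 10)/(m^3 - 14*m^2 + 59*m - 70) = (m - 1)/(m - 7)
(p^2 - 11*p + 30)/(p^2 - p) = (p^2 - 11*p + 30)/(p*(p - 1))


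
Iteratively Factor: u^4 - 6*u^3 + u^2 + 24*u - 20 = (u - 2)*(u^3 - 4*u^2 - 7*u + 10) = (u - 2)*(u + 2)*(u^2 - 6*u + 5) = (u - 5)*(u - 2)*(u + 2)*(u - 1)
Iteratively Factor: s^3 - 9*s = (s)*(s^2 - 9) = s*(s - 3)*(s + 3)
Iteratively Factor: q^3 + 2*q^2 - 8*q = (q + 4)*(q^2 - 2*q) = (q - 2)*(q + 4)*(q)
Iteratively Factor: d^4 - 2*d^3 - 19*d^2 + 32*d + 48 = (d - 3)*(d^3 + d^2 - 16*d - 16) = (d - 4)*(d - 3)*(d^2 + 5*d + 4) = (d - 4)*(d - 3)*(d + 4)*(d + 1)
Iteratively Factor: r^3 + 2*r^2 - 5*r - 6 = (r + 1)*(r^2 + r - 6) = (r - 2)*(r + 1)*(r + 3)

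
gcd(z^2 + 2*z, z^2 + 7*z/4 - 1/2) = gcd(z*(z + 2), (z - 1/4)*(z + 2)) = z + 2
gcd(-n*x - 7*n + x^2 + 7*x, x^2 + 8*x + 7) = x + 7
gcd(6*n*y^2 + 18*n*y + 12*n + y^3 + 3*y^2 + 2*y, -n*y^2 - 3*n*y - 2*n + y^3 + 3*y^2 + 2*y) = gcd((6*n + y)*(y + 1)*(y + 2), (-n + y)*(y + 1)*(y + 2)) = y^2 + 3*y + 2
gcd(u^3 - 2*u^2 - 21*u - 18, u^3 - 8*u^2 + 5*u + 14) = u + 1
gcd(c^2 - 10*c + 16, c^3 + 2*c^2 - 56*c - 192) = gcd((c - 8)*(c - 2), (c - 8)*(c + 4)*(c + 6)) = c - 8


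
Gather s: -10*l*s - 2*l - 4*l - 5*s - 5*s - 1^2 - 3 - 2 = -6*l + s*(-10*l - 10) - 6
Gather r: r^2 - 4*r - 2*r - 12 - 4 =r^2 - 6*r - 16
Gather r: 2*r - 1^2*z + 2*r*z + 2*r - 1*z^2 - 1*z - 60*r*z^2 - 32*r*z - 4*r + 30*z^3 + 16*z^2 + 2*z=r*(-60*z^2 - 30*z) + 30*z^3 + 15*z^2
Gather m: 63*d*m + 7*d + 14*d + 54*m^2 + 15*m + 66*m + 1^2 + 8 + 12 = 21*d + 54*m^2 + m*(63*d + 81) + 21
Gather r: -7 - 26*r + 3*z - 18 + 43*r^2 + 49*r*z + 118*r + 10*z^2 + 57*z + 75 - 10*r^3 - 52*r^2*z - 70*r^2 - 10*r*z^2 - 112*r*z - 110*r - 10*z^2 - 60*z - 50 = -10*r^3 + r^2*(-52*z - 27) + r*(-10*z^2 - 63*z - 18)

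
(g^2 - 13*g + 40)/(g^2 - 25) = (g - 8)/(g + 5)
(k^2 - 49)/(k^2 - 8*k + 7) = (k + 7)/(k - 1)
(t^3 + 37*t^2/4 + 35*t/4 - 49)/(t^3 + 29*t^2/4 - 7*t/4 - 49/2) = (t + 4)/(t + 2)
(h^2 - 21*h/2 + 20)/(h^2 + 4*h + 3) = (h^2 - 21*h/2 + 20)/(h^2 + 4*h + 3)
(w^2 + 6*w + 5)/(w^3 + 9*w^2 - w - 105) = (w + 1)/(w^2 + 4*w - 21)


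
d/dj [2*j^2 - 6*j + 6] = 4*j - 6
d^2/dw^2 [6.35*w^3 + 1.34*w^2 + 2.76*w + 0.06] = 38.1*w + 2.68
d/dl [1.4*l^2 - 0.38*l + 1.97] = 2.8*l - 0.38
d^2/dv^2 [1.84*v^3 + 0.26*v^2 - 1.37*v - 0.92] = 11.04*v + 0.52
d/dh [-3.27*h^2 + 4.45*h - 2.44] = 4.45 - 6.54*h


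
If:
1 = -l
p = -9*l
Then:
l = -1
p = 9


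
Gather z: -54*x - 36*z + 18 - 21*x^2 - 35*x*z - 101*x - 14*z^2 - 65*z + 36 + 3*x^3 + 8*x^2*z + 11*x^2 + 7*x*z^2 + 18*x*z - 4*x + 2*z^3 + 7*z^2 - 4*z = 3*x^3 - 10*x^2 - 159*x + 2*z^3 + z^2*(7*x - 7) + z*(8*x^2 - 17*x - 105) + 54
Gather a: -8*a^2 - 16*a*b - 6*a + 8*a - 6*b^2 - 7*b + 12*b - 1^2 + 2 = -8*a^2 + a*(2 - 16*b) - 6*b^2 + 5*b + 1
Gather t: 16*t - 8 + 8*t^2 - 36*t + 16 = 8*t^2 - 20*t + 8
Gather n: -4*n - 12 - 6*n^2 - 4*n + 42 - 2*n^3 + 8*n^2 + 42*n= -2*n^3 + 2*n^2 + 34*n + 30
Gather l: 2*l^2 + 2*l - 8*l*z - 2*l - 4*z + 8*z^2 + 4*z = 2*l^2 - 8*l*z + 8*z^2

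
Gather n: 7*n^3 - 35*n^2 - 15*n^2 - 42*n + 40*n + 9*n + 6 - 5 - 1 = 7*n^3 - 50*n^2 + 7*n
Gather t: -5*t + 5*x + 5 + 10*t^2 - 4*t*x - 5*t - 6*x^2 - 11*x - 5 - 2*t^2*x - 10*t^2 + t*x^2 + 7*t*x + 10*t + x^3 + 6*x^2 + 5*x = -2*t^2*x + t*(x^2 + 3*x) + x^3 - x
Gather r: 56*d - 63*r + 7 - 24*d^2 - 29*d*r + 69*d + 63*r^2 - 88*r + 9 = -24*d^2 + 125*d + 63*r^2 + r*(-29*d - 151) + 16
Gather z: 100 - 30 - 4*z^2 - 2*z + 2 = -4*z^2 - 2*z + 72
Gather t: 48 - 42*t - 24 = 24 - 42*t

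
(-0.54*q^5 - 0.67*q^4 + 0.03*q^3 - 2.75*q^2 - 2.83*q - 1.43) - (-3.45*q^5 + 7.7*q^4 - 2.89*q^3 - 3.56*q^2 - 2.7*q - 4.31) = 2.91*q^5 - 8.37*q^4 + 2.92*q^3 + 0.81*q^2 - 0.13*q + 2.88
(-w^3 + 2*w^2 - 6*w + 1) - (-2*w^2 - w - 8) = -w^3 + 4*w^2 - 5*w + 9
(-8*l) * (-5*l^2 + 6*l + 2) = 40*l^3 - 48*l^2 - 16*l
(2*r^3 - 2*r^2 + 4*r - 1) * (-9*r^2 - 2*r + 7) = -18*r^5 + 14*r^4 - 18*r^3 - 13*r^2 + 30*r - 7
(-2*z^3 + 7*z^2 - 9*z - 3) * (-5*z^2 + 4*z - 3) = 10*z^5 - 43*z^4 + 79*z^3 - 42*z^2 + 15*z + 9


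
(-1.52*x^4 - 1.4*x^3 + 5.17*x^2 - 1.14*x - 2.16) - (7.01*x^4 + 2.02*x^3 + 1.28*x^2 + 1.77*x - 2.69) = -8.53*x^4 - 3.42*x^3 + 3.89*x^2 - 2.91*x + 0.53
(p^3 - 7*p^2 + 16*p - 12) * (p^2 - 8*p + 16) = p^5 - 15*p^4 + 88*p^3 - 252*p^2 + 352*p - 192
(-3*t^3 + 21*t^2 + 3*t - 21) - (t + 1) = -3*t^3 + 21*t^2 + 2*t - 22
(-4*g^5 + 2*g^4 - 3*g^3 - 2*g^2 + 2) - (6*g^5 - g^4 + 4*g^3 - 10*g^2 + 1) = -10*g^5 + 3*g^4 - 7*g^3 + 8*g^2 + 1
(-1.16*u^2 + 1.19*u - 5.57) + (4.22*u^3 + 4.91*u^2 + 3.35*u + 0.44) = 4.22*u^3 + 3.75*u^2 + 4.54*u - 5.13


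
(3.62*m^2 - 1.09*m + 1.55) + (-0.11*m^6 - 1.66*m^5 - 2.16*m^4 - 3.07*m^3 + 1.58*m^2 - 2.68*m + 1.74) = -0.11*m^6 - 1.66*m^5 - 2.16*m^4 - 3.07*m^3 + 5.2*m^2 - 3.77*m + 3.29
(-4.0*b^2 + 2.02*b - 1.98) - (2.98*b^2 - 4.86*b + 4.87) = -6.98*b^2 + 6.88*b - 6.85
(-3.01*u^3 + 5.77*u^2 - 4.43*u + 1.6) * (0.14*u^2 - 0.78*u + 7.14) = -0.4214*u^5 + 3.1556*u^4 - 26.6122*u^3 + 44.8772*u^2 - 32.8782*u + 11.424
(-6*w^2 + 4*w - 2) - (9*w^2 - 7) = -15*w^2 + 4*w + 5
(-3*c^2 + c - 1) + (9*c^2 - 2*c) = 6*c^2 - c - 1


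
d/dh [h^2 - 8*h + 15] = 2*h - 8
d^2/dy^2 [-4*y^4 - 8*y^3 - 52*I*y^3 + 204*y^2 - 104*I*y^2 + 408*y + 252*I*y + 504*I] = -48*y^2 - y*(48 + 312*I) + 408 - 208*I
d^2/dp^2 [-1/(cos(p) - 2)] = (cos(p)^2 + 2*cos(p) - 2)/(cos(p) - 2)^3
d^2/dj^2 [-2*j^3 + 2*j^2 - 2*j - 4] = 4 - 12*j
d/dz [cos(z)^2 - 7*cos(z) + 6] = (7 - 2*cos(z))*sin(z)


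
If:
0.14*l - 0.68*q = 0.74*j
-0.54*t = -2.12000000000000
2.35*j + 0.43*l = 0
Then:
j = -0.451792336217553*q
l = 2.46909765142151*q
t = 3.93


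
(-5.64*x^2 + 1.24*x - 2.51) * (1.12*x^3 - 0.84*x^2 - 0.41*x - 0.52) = -6.3168*x^5 + 6.1264*x^4 - 1.5404*x^3 + 4.5328*x^2 + 0.3843*x + 1.3052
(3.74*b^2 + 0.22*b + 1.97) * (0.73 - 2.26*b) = -8.4524*b^3 + 2.233*b^2 - 4.2916*b + 1.4381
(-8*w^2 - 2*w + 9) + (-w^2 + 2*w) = 9 - 9*w^2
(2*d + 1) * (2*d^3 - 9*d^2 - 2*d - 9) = 4*d^4 - 16*d^3 - 13*d^2 - 20*d - 9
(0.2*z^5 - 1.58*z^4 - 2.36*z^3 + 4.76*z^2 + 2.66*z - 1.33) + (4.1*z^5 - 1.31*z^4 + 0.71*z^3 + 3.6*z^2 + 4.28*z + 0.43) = 4.3*z^5 - 2.89*z^4 - 1.65*z^3 + 8.36*z^2 + 6.94*z - 0.9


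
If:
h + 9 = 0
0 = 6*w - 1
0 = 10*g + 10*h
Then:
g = 9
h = -9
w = 1/6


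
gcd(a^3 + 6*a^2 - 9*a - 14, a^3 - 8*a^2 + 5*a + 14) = a^2 - a - 2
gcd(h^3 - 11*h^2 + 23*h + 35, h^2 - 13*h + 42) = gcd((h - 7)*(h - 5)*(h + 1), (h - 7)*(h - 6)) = h - 7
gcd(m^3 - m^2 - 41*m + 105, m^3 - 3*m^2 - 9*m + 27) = m - 3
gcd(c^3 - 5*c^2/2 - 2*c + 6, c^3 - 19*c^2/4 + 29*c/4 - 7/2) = c - 2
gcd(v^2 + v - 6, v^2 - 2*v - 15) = v + 3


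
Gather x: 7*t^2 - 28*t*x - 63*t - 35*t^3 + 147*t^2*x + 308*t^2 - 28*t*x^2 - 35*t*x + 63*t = -35*t^3 + 315*t^2 - 28*t*x^2 + x*(147*t^2 - 63*t)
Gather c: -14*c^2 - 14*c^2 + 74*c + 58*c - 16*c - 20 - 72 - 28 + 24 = -28*c^2 + 116*c - 96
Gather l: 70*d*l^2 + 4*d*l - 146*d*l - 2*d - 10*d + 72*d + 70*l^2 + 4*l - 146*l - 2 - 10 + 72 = 60*d + l^2*(70*d + 70) + l*(-142*d - 142) + 60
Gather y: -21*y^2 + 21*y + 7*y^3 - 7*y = 7*y^3 - 21*y^2 + 14*y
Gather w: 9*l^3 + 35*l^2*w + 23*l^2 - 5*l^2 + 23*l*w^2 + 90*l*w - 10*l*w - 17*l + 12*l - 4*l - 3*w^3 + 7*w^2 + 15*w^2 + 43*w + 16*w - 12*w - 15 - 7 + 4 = 9*l^3 + 18*l^2 - 9*l - 3*w^3 + w^2*(23*l + 22) + w*(35*l^2 + 80*l + 47) - 18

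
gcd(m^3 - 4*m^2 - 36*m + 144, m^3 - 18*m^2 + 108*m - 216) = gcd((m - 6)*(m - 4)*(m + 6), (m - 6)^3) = m - 6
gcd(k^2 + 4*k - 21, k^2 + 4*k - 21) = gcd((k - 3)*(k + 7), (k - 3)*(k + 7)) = k^2 + 4*k - 21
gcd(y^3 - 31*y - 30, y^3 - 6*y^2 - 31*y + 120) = y + 5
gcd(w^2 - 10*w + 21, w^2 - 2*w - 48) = 1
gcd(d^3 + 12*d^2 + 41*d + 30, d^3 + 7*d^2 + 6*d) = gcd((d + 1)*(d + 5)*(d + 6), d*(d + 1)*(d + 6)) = d^2 + 7*d + 6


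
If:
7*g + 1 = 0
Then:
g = -1/7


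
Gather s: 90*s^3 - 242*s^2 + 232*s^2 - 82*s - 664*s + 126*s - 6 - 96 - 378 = 90*s^3 - 10*s^2 - 620*s - 480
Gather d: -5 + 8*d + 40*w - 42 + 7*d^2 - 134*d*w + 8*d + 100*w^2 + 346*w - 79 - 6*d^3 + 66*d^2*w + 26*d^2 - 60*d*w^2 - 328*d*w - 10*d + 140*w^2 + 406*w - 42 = -6*d^3 + d^2*(66*w + 33) + d*(-60*w^2 - 462*w + 6) + 240*w^2 + 792*w - 168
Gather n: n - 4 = n - 4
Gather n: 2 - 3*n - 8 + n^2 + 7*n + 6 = n^2 + 4*n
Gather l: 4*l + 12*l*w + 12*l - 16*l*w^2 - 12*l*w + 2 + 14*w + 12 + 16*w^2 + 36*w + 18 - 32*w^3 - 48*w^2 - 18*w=l*(16 - 16*w^2) - 32*w^3 - 32*w^2 + 32*w + 32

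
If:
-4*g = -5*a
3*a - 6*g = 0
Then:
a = 0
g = 0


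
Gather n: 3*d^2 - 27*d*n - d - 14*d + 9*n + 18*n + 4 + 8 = 3*d^2 - 15*d + n*(27 - 27*d) + 12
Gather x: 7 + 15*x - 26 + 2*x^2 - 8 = 2*x^2 + 15*x - 27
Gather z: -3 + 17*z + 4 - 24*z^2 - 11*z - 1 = -24*z^2 + 6*z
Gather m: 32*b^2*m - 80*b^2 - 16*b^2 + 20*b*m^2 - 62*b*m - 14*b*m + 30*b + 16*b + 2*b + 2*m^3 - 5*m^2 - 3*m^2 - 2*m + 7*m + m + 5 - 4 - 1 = -96*b^2 + 48*b + 2*m^3 + m^2*(20*b - 8) + m*(32*b^2 - 76*b + 6)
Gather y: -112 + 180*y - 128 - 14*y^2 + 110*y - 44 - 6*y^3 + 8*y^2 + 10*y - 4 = -6*y^3 - 6*y^2 + 300*y - 288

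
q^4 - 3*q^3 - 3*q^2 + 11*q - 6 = (q - 3)*(q - 1)^2*(q + 2)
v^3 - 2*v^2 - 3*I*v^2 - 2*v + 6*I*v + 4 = (v - 2)*(v - 2*I)*(v - I)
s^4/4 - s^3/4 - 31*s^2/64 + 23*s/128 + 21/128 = (s/4 + 1/4)*(s - 7/4)*(s - 3/4)*(s + 1/2)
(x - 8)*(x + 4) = x^2 - 4*x - 32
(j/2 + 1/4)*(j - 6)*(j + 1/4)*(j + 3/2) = j^4/2 - 15*j^3/8 - 49*j^2/8 - 117*j/32 - 9/16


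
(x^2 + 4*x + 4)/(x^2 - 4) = (x + 2)/(x - 2)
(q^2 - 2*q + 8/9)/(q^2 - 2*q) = (q^2 - 2*q + 8/9)/(q*(q - 2))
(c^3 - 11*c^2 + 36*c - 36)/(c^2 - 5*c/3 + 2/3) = 3*(c^3 - 11*c^2 + 36*c - 36)/(3*c^2 - 5*c + 2)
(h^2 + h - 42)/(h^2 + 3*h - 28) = (h - 6)/(h - 4)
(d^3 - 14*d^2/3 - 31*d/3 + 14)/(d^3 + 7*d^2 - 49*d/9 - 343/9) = 3*(d^2 - 7*d + 6)/(3*d^2 + 14*d - 49)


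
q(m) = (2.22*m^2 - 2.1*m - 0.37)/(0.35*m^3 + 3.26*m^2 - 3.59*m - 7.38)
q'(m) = (4.44*m - 2.1)/(0.35*m^3 + 3.26*m^2 - 3.59*m - 7.38) + (-1.05*m^2 - 6.52*m + 3.59)*(2.22*m^2 - 2.1*m - 0.37)/(0.35*m^3 + 3.26*m^2 - 3.59*m - 7.38)^2 = (-0.777*m^4 + 1.47*m^3 - 0.735300000000002*m^2 - 30.3548*m + 14.1697)/(0.1225*m^6 + 2.282*m^5 + 8.1146*m^4 - 28.5728*m^3 - 35.2295*m^2 + 52.9884*m + 54.4644)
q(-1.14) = 11.40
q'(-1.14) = 238.90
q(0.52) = 0.10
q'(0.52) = -0.02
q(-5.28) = 1.43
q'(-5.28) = -0.26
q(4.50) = 0.47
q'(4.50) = -0.06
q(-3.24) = 1.12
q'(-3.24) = -0.04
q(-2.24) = 1.18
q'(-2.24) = 0.25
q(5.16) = 0.44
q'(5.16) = -0.04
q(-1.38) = 2.36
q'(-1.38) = 5.85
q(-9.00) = 5.86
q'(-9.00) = -5.19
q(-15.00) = -1.32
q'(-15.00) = -0.27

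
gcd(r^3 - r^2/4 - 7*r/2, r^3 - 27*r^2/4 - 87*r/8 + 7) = r + 7/4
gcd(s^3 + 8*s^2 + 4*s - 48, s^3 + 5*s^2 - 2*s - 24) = s^2 + 2*s - 8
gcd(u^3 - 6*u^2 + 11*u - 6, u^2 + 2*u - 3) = u - 1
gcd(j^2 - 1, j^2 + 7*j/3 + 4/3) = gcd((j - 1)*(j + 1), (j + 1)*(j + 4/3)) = j + 1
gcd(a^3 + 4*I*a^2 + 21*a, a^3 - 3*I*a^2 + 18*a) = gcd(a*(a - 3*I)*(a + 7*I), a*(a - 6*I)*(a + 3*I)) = a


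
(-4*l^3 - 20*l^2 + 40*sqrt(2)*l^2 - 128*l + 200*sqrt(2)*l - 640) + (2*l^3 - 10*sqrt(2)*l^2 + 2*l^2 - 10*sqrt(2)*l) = -2*l^3 - 18*l^2 + 30*sqrt(2)*l^2 - 128*l + 190*sqrt(2)*l - 640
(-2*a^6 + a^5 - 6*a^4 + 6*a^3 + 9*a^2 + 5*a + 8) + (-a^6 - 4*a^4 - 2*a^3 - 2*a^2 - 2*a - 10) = -3*a^6 + a^5 - 10*a^4 + 4*a^3 + 7*a^2 + 3*a - 2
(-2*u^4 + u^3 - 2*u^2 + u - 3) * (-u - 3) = 2*u^5 + 5*u^4 - u^3 + 5*u^2 + 9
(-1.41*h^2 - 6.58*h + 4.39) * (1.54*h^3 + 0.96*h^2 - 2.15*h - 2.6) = -2.1714*h^5 - 11.4868*h^4 + 3.4753*h^3 + 22.0274*h^2 + 7.6695*h - 11.414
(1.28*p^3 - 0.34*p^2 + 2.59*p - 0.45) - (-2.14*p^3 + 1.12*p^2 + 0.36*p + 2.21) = 3.42*p^3 - 1.46*p^2 + 2.23*p - 2.66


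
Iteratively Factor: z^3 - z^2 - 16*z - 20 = (z + 2)*(z^2 - 3*z - 10) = (z - 5)*(z + 2)*(z + 2)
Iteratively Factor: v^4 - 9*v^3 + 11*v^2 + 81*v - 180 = (v - 5)*(v^3 - 4*v^2 - 9*v + 36) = (v - 5)*(v - 3)*(v^2 - v - 12) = (v - 5)*(v - 3)*(v + 3)*(v - 4)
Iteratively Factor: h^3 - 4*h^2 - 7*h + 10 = (h - 5)*(h^2 + h - 2) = (h - 5)*(h - 1)*(h + 2)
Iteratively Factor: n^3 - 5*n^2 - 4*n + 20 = (n - 5)*(n^2 - 4) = (n - 5)*(n + 2)*(n - 2)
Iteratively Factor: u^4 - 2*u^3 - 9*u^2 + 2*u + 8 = (u - 1)*(u^3 - u^2 - 10*u - 8) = (u - 4)*(u - 1)*(u^2 + 3*u + 2) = (u - 4)*(u - 1)*(u + 1)*(u + 2)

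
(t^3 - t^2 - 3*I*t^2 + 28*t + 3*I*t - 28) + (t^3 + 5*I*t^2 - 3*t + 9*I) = 2*t^3 - t^2 + 2*I*t^2 + 25*t + 3*I*t - 28 + 9*I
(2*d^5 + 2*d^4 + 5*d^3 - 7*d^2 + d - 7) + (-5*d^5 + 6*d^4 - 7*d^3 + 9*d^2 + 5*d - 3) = -3*d^5 + 8*d^4 - 2*d^3 + 2*d^2 + 6*d - 10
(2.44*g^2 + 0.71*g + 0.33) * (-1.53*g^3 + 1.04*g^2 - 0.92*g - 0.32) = -3.7332*g^5 + 1.4513*g^4 - 2.0113*g^3 - 1.0908*g^2 - 0.5308*g - 0.1056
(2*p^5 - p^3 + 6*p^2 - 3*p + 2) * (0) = 0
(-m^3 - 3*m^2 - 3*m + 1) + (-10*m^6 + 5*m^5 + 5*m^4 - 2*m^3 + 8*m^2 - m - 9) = -10*m^6 + 5*m^5 + 5*m^4 - 3*m^3 + 5*m^2 - 4*m - 8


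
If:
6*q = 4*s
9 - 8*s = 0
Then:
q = 3/4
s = 9/8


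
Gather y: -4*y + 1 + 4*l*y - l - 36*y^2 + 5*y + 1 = -l - 36*y^2 + y*(4*l + 1) + 2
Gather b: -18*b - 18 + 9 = -18*b - 9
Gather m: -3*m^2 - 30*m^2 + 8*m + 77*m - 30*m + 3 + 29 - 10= -33*m^2 + 55*m + 22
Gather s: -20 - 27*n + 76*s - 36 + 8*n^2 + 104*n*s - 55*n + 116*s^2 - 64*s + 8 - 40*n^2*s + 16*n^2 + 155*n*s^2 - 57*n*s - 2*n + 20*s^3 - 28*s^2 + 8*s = 24*n^2 - 84*n + 20*s^3 + s^2*(155*n + 88) + s*(-40*n^2 + 47*n + 20) - 48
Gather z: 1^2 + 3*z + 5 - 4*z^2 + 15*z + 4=-4*z^2 + 18*z + 10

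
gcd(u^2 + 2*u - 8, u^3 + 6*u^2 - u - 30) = u - 2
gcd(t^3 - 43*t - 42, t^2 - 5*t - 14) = t - 7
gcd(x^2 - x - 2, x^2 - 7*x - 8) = x + 1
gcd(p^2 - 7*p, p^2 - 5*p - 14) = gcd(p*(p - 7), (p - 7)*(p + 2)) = p - 7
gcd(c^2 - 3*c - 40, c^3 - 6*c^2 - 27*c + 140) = c + 5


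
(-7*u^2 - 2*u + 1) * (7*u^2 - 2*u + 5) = -49*u^4 - 24*u^2 - 12*u + 5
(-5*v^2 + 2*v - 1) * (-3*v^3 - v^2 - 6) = 15*v^5 - v^4 + v^3 + 31*v^2 - 12*v + 6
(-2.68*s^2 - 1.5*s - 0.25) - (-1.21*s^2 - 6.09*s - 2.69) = -1.47*s^2 + 4.59*s + 2.44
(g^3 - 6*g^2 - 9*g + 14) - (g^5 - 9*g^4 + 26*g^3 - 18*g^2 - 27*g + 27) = -g^5 + 9*g^4 - 25*g^3 + 12*g^2 + 18*g - 13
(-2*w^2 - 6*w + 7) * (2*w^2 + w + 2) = -4*w^4 - 14*w^3 + 4*w^2 - 5*w + 14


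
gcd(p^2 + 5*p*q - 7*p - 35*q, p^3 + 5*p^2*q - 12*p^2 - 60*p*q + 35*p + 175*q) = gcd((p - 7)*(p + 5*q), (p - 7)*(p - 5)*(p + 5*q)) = p^2 + 5*p*q - 7*p - 35*q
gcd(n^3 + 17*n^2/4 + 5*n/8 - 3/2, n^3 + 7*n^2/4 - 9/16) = n^2 + n/4 - 3/8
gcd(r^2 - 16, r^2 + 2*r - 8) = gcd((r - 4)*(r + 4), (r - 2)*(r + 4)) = r + 4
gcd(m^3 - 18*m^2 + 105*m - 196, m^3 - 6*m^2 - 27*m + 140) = m^2 - 11*m + 28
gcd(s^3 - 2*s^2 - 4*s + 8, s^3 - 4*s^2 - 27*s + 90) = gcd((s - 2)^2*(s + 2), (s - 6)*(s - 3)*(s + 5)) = 1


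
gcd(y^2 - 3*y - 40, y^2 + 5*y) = y + 5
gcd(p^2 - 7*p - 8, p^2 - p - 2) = p + 1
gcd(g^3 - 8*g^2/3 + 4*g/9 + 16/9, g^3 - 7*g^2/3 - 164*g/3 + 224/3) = g - 4/3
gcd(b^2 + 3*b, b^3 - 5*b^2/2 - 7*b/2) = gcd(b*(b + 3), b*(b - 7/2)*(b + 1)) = b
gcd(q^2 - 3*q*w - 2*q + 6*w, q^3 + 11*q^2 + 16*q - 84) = q - 2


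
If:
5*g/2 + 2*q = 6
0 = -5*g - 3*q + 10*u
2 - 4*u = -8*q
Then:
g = 32/15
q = 1/3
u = 7/6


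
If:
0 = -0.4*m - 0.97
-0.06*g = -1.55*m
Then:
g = -62.65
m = -2.42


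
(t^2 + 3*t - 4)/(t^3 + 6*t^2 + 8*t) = (t - 1)/(t*(t + 2))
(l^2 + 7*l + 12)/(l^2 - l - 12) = (l + 4)/(l - 4)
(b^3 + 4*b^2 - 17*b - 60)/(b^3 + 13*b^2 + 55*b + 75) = (b - 4)/(b + 5)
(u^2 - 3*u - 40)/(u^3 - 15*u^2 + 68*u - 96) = (u + 5)/(u^2 - 7*u + 12)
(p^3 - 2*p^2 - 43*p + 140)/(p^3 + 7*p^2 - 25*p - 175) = (p - 4)/(p + 5)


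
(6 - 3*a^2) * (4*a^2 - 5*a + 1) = -12*a^4 + 15*a^3 + 21*a^2 - 30*a + 6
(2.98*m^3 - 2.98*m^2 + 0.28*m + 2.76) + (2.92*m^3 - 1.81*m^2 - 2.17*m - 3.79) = 5.9*m^3 - 4.79*m^2 - 1.89*m - 1.03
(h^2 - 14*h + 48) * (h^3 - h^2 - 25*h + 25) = h^5 - 15*h^4 + 37*h^3 + 327*h^2 - 1550*h + 1200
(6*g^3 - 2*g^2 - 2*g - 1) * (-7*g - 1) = -42*g^4 + 8*g^3 + 16*g^2 + 9*g + 1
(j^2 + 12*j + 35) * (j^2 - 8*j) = j^4 + 4*j^3 - 61*j^2 - 280*j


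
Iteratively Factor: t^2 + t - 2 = (t - 1)*(t + 2)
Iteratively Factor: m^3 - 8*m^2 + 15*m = (m - 3)*(m^2 - 5*m) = m*(m - 3)*(m - 5)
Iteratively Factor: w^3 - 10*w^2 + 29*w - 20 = (w - 1)*(w^2 - 9*w + 20) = (w - 5)*(w - 1)*(w - 4)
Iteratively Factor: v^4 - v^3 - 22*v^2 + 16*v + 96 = (v - 4)*(v^3 + 3*v^2 - 10*v - 24) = (v - 4)*(v + 2)*(v^2 + v - 12) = (v - 4)*(v + 2)*(v + 4)*(v - 3)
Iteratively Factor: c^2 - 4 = (c - 2)*(c + 2)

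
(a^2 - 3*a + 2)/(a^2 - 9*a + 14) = (a - 1)/(a - 7)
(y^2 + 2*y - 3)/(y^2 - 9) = (y - 1)/(y - 3)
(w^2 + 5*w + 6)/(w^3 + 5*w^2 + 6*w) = 1/w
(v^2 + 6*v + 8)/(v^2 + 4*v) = (v + 2)/v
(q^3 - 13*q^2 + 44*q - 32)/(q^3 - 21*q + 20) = (q - 8)/(q + 5)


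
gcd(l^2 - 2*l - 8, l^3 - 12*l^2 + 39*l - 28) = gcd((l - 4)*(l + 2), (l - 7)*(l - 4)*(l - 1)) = l - 4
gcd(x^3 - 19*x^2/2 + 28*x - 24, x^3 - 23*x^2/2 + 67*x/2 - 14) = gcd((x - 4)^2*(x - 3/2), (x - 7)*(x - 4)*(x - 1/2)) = x - 4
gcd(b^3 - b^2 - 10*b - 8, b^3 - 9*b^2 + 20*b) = b - 4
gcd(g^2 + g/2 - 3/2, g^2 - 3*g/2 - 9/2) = g + 3/2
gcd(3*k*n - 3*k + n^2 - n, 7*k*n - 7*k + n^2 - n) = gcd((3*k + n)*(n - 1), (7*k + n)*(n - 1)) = n - 1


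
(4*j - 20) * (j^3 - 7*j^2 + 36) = 4*j^4 - 48*j^3 + 140*j^2 + 144*j - 720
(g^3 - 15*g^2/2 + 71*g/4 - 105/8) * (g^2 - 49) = g^5 - 15*g^4/2 - 125*g^3/4 + 2835*g^2/8 - 3479*g/4 + 5145/8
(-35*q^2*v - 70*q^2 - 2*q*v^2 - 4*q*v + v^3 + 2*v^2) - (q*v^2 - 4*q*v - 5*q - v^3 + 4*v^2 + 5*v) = -35*q^2*v - 70*q^2 - 3*q*v^2 + 5*q + 2*v^3 - 2*v^2 - 5*v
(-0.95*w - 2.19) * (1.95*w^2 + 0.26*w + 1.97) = -1.8525*w^3 - 4.5175*w^2 - 2.4409*w - 4.3143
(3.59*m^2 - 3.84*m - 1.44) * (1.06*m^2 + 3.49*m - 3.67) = 3.8054*m^4 + 8.4587*m^3 - 28.1033*m^2 + 9.0672*m + 5.2848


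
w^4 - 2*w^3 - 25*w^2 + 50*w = w*(w - 5)*(w - 2)*(w + 5)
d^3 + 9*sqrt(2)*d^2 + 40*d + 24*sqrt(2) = (d + sqrt(2))*(d + 2*sqrt(2))*(d + 6*sqrt(2))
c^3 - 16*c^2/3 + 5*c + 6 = (c - 3)^2*(c + 2/3)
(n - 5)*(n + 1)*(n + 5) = n^3 + n^2 - 25*n - 25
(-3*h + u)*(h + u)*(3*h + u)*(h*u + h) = -9*h^4*u - 9*h^4 - 9*h^3*u^2 - 9*h^3*u + h^2*u^3 + h^2*u^2 + h*u^4 + h*u^3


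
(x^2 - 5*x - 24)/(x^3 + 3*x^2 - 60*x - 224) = (x + 3)/(x^2 + 11*x + 28)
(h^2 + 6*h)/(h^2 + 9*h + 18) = h/(h + 3)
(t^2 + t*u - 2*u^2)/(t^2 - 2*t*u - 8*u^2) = (t - u)/(t - 4*u)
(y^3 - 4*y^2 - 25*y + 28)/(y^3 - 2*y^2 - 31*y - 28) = (y - 1)/(y + 1)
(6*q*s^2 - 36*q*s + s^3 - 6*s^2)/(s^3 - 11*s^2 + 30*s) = (6*q + s)/(s - 5)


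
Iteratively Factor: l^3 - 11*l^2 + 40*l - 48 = (l - 3)*(l^2 - 8*l + 16) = (l - 4)*(l - 3)*(l - 4)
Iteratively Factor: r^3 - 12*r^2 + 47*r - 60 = (r - 4)*(r^2 - 8*r + 15) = (r - 4)*(r - 3)*(r - 5)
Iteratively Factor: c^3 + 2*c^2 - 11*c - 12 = (c - 3)*(c^2 + 5*c + 4) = (c - 3)*(c + 4)*(c + 1)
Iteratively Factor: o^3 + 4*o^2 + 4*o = (o + 2)*(o^2 + 2*o) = (o + 2)^2*(o)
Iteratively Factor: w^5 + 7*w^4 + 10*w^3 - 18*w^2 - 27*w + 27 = (w + 3)*(w^4 + 4*w^3 - 2*w^2 - 12*w + 9) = (w - 1)*(w + 3)*(w^3 + 5*w^2 + 3*w - 9) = (w - 1)*(w + 3)^2*(w^2 + 2*w - 3) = (w - 1)^2*(w + 3)^2*(w + 3)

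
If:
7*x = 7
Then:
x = 1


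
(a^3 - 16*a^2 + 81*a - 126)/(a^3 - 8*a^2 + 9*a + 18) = (a - 7)/(a + 1)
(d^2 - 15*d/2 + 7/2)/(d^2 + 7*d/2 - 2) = (d - 7)/(d + 4)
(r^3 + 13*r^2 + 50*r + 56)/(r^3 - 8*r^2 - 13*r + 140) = (r^2 + 9*r + 14)/(r^2 - 12*r + 35)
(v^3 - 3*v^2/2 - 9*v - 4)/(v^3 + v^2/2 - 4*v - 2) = (v - 4)/(v - 2)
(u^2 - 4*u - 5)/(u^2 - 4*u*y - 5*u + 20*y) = (-u - 1)/(-u + 4*y)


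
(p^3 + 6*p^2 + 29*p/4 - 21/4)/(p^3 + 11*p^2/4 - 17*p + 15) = (4*p^3 + 24*p^2 + 29*p - 21)/(4*p^3 + 11*p^2 - 68*p + 60)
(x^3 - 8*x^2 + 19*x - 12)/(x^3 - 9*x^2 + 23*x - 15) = (x - 4)/(x - 5)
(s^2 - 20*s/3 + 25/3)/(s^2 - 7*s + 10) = (s - 5/3)/(s - 2)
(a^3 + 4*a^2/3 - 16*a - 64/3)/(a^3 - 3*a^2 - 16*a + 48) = (a + 4/3)/(a - 3)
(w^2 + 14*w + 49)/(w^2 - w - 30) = (w^2 + 14*w + 49)/(w^2 - w - 30)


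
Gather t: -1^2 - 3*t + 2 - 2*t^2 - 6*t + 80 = -2*t^2 - 9*t + 81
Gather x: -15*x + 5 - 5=-15*x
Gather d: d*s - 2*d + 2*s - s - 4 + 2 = d*(s - 2) + s - 2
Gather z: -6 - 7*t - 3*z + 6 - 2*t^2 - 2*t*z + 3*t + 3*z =-2*t^2 - 2*t*z - 4*t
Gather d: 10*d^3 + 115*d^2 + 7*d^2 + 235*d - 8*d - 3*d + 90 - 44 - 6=10*d^3 + 122*d^2 + 224*d + 40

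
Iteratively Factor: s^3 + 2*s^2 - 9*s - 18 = (s + 2)*(s^2 - 9) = (s + 2)*(s + 3)*(s - 3)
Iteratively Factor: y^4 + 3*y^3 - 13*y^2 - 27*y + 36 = (y + 4)*(y^3 - y^2 - 9*y + 9) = (y - 3)*(y + 4)*(y^2 + 2*y - 3) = (y - 3)*(y + 3)*(y + 4)*(y - 1)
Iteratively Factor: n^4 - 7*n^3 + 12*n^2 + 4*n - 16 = (n - 4)*(n^3 - 3*n^2 + 4) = (n - 4)*(n + 1)*(n^2 - 4*n + 4) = (n - 4)*(n - 2)*(n + 1)*(n - 2)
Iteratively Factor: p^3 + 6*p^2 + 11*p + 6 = (p + 2)*(p^2 + 4*p + 3) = (p + 1)*(p + 2)*(p + 3)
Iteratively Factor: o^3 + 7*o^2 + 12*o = (o + 4)*(o^2 + 3*o) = o*(o + 4)*(o + 3)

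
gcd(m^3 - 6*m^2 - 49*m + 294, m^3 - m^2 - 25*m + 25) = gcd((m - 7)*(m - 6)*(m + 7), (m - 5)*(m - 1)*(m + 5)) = 1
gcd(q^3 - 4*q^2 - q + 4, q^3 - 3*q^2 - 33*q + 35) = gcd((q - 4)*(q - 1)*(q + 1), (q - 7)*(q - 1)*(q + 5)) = q - 1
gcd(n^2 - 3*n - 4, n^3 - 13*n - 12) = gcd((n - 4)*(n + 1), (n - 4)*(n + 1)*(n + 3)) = n^2 - 3*n - 4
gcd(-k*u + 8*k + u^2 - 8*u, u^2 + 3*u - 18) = 1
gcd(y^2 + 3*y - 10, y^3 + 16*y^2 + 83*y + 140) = y + 5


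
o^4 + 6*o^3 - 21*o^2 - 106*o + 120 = (o - 4)*(o - 1)*(o + 5)*(o + 6)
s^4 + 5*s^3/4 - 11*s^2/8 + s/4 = s*(s - 1/2)*(s - 1/4)*(s + 2)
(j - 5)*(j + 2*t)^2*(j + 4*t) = j^4 + 8*j^3*t - 5*j^3 + 20*j^2*t^2 - 40*j^2*t + 16*j*t^3 - 100*j*t^2 - 80*t^3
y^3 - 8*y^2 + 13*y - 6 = (y - 6)*(y - 1)^2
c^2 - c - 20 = (c - 5)*(c + 4)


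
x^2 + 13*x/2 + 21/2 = (x + 3)*(x + 7/2)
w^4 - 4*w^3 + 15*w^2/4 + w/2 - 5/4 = (w - 5/2)*(w - 1)^2*(w + 1/2)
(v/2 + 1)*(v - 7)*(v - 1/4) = v^3/2 - 21*v^2/8 - 51*v/8 + 7/4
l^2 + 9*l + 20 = (l + 4)*(l + 5)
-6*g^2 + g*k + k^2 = (-2*g + k)*(3*g + k)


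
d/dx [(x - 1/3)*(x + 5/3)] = 2*x + 4/3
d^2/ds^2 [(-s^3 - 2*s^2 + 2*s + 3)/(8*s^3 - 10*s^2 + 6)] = (-52*s^6 + 96*s^5 + 240*s^4 - 277*s^3 - 9*s^2 - 45*s + 27)/(64*s^9 - 240*s^8 + 300*s^7 + 19*s^6 - 360*s^5 + 225*s^4 + 108*s^3 - 135*s^2 + 27)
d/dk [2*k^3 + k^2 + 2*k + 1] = 6*k^2 + 2*k + 2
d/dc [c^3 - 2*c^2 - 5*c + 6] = 3*c^2 - 4*c - 5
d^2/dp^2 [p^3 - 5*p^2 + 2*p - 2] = 6*p - 10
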